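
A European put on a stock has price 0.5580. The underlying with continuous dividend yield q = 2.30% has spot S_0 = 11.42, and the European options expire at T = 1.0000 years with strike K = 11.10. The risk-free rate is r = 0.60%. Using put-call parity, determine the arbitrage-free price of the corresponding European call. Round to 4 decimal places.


Put-call parity: C - P = S_0 * exp(-qT) - K * exp(-rT).
S_0 * exp(-qT) = 11.4200 * 0.97726248 = 11.16033756
K * exp(-rT) = 11.1000 * 0.99401796 = 11.03359940
C = P + S*exp(-qT) - K*exp(-rT)
C = 0.5580 + 11.16033756 - 11.03359940 = 0.6847

Answer: Call price = 0.6847


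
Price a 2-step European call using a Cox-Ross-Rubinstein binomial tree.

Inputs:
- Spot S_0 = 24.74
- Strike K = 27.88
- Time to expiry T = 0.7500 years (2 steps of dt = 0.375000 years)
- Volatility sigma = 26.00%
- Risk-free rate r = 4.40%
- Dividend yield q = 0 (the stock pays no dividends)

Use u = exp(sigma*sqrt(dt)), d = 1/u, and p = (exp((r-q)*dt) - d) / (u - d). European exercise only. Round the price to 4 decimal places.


dt = T/N = 0.375000
u = exp(sigma*sqrt(dt)) = 1.172592; d = 1/u = 0.852811
p = (exp((r-q)*dt) - d) / (u - d) = 0.512306
Discount per step: exp(-r*dt) = 0.983635
Stock lattice S(k, i) with i counting down-moves:
  k=0: S(0,0) = 24.7400
  k=1: S(1,0) = 29.0099; S(1,1) = 21.0986
  k=2: S(2,0) = 34.0168; S(2,1) = 24.7400; S(2,2) = 17.9931
Terminal payoffs V(N, i) = max(S_T - K, 0):
  V(2,0) = 6.136817; V(2,1) = 0.000000; V(2,2) = 0.000000
Backward induction: V(k, i) = exp(-r*dt) * [p * V(k+1, i) + (1-p) * V(k+1, i+1)].
  V(1,0) = exp(-r*dt) * [p*6.136817 + (1-p)*0.000000] = 3.092476
  V(1,1) = exp(-r*dt) * [p*0.000000 + (1-p)*0.000000] = 0.000000
  V(0,0) = exp(-r*dt) * [p*3.092476 + (1-p)*0.000000] = 1.558367

Answer: Price = V(0,0) = 1.5584


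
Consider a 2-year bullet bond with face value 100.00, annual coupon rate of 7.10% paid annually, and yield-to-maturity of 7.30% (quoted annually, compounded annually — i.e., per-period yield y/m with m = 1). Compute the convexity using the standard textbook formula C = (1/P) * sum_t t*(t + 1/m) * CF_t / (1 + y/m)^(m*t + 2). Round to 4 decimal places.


Answer: Convexity = 4.9806

Derivation:
Coupon per period c = face * coupon_rate / m = 7.100000
Periods per year m = 1; per-period yield y/m = 0.073000
Number of cashflows N = 2
Cashflows (t years, CF_t, discount factor 1/(1+y/m)^(m*t), PV):
  t = 1.0000: CF_t = 7.100000, DF = 0.931966, PV = 6.616962
  t = 2.0000: CF_t = 107.100000, DF = 0.868561, PV = 93.022933
Price P = sum_t PV_t = 99.639894
Convexity numerator sum_t t*(t + 1/m) * CF_t / (1+y/m)^(m*t + 2):
  t = 1.0000: term = 11.494476
  t = 2.0000: term = 484.776806
Convexity = (1/P) * sum = 496.271282 / 99.639894 = 4.980648


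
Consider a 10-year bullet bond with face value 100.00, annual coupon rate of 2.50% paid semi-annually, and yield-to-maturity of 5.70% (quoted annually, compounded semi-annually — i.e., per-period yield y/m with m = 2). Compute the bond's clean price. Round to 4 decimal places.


Coupon per period c = face * coupon_rate / m = 1.250000
Periods per year m = 2; per-period yield y/m = 0.028500
Number of cashflows N = 20
Cashflows (t years, CF_t, discount factor 1/(1+y/m)^(m*t), PV):
  t = 0.5000: CF_t = 1.250000, DF = 0.972290, PV = 1.215362
  t = 1.0000: CF_t = 1.250000, DF = 0.945347, PV = 1.181684
  t = 1.5000: CF_t = 1.250000, DF = 0.919152, PV = 1.148939
  t = 2.0000: CF_t = 1.250000, DF = 0.893682, PV = 1.117102
  t = 2.5000: CF_t = 1.250000, DF = 0.868917, PV = 1.086147
  t = 3.0000: CF_t = 1.250000, DF = 0.844840, PV = 1.056049
  t = 3.5000: CF_t = 1.250000, DF = 0.821429, PV = 1.026786
  t = 4.0000: CF_t = 1.250000, DF = 0.798667, PV = 0.998334
  t = 4.5000: CF_t = 1.250000, DF = 0.776536, PV = 0.970669
  t = 5.0000: CF_t = 1.250000, DF = 0.755018, PV = 0.943772
  t = 5.5000: CF_t = 1.250000, DF = 0.734096, PV = 0.917620
  t = 6.0000: CF_t = 1.250000, DF = 0.713754, PV = 0.892192
  t = 6.5000: CF_t = 1.250000, DF = 0.693976, PV = 0.867469
  t = 7.0000: CF_t = 1.250000, DF = 0.674745, PV = 0.843432
  t = 7.5000: CF_t = 1.250000, DF = 0.656048, PV = 0.820060
  t = 8.0000: CF_t = 1.250000, DF = 0.637869, PV = 0.797336
  t = 8.5000: CF_t = 1.250000, DF = 0.620193, PV = 0.775241
  t = 9.0000: CF_t = 1.250000, DF = 0.603007, PV = 0.753759
  t = 9.5000: CF_t = 1.250000, DF = 0.586298, PV = 0.732872
  t = 10.0000: CF_t = 101.250000, DF = 0.570051, PV = 57.717713
Price P = sum_t PV_t = 75.862539

Answer: Price = 75.8625


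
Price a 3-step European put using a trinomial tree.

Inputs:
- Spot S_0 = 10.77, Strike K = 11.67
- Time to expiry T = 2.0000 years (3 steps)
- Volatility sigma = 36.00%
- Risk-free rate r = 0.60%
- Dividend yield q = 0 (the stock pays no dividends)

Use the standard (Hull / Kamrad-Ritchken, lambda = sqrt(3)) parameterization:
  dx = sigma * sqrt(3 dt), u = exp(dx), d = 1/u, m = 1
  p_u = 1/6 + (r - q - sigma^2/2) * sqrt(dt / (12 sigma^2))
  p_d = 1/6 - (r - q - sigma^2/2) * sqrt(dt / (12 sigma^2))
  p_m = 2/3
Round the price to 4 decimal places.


Answer: Price = V(0,0) = 2.5715

Derivation:
dt = T/N = 0.666667; dx = sigma*sqrt(3*dt) = 0.509117
u = exp(dx) = 1.663821; d = 1/u = 0.601026
p_u = 0.128169, p_m = 0.666667, p_d = 0.205165
Discount per step: exp(-r*dt) = 0.996008
Stock lattice S(k, j) with j the centered position index:
  k=0: S(0,+0) = 10.7700
  k=1: S(1,-1) = 6.4731; S(1,+0) = 10.7700; S(1,+1) = 17.9194
  k=2: S(2,-2) = 3.8905; S(2,-1) = 6.4731; S(2,+0) = 10.7700; S(2,+1) = 17.9194; S(2,+2) = 29.8146
  k=3: S(3,-3) = 2.3383; S(3,-2) = 3.8905; S(3,-1) = 6.4731; S(3,+0) = 10.7700; S(3,+1) = 17.9194; S(3,+2) = 29.8146; S(3,+3) = 49.6062
Terminal payoffs V(N, j) = max(K - S_T, 0):
  V(3,-3) = 9.331724; V(3,-2) = 7.779527; V(3,-1) = 5.196949; V(3,+0) = 0.900000; V(3,+1) = 0.000000; V(3,+2) = 0.000000; V(3,+3) = 0.000000
Backward induction: V(k, j) = exp(-r*dt) * [p_u * V(k+1, j+1) + p_m * V(k+1, j) + p_d * V(k+1, j-1)]
  V(2,-2) = exp(-r*dt) * [p_u*5.196949 + p_m*7.779527 + p_d*9.331724] = 7.735972
  V(2,-1) = exp(-r*dt) * [p_u*0.900000 + p_m*5.196949 + p_d*7.779527] = 5.155406
  V(2,+0) = exp(-r*dt) * [p_u*0.000000 + p_m*0.900000 + p_d*5.196949] = 1.659579
  V(2,+1) = exp(-r*dt) * [p_u*0.000000 + p_m*0.000000 + p_d*0.900000] = 0.183911
  V(2,+2) = exp(-r*dt) * [p_u*0.000000 + p_m*0.000000 + p_d*0.000000] = 0.000000
  V(1,-1) = exp(-r*dt) * [p_u*1.659579 + p_m*5.155406 + p_d*7.735972] = 5.215886
  V(1,+0) = exp(-r*dt) * [p_u*0.183911 + p_m*1.659579 + p_d*5.155406] = 2.178932
  V(1,+1) = exp(-r*dt) * [p_u*0.000000 + p_m*0.183911 + p_d*1.659579] = 0.461246
  V(0,+0) = exp(-r*dt) * [p_u*0.461246 + p_m*2.178932 + p_d*5.215886] = 2.571547


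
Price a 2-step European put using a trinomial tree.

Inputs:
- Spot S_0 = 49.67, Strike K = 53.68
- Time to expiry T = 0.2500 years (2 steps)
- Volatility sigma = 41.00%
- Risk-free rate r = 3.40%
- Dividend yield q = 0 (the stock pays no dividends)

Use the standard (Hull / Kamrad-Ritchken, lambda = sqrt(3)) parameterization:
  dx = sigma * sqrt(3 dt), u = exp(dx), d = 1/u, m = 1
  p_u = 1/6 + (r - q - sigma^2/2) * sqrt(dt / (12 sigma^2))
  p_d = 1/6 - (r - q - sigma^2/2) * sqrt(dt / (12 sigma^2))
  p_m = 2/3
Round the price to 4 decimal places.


dt = T/N = 0.125000; dx = sigma*sqrt(3*dt) = 0.251073
u = exp(dx) = 1.285404; d = 1/u = 0.777966
p_u = 0.154208, p_m = 0.666667, p_d = 0.179126
Discount per step: exp(-r*dt) = 0.995759
Stock lattice S(k, j) with j the centered position index:
  k=0: S(0,+0) = 49.6700
  k=1: S(1,-1) = 38.6416; S(1,+0) = 49.6700; S(1,+1) = 63.8460
  k=2: S(2,-2) = 30.0618; S(2,-1) = 38.6416; S(2,+0) = 49.6700; S(2,+1) = 63.8460; S(2,+2) = 82.0679
Terminal payoffs V(N, j) = max(K - S_T, 0):
  V(2,-2) = 23.618186; V(2,-1) = 15.038438; V(2,+0) = 4.010000; V(2,+1) = 0.000000; V(2,+2) = 0.000000
Backward induction: V(k, j) = exp(-r*dt) * [p_u * V(k+1, j+1) + p_m * V(k+1, j) + p_d * V(k+1, j-1)]
  V(1,-1) = exp(-r*dt) * [p_u*4.010000 + p_m*15.038438 + p_d*23.618186] = 14.811539
  V(1,+0) = exp(-r*dt) * [p_u*0.000000 + p_m*4.010000 + p_d*15.038438] = 5.344342
  V(1,+1) = exp(-r*dt) * [p_u*0.000000 + p_m*0.000000 + p_d*4.010000] = 0.715248
  V(0,+0) = exp(-r*dt) * [p_u*0.715248 + p_m*5.344342 + p_d*14.811539] = 6.299489

Answer: Price = V(0,0) = 6.2995


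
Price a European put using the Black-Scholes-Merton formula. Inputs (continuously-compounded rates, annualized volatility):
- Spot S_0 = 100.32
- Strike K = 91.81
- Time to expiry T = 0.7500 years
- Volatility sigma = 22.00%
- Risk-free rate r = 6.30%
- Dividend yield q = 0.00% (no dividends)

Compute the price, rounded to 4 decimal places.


Answer: Price = 2.4883

Derivation:
d1 = (ln(S/K) + (r - q + 0.5*sigma^2) * T) / (sigma * sqrt(T)) = 0.80852054
d2 = d1 - sigma * sqrt(T) = 0.61799496
exp(-rT) = 0.95384891; exp(-qT) = 1.00000000
P = K * exp(-rT) * N(-d2) - S_0 * exp(-qT) * N(-d1)
N(-d1) = 0.20939549; N(-d2) = 0.26828933
P = 91.8100 * 0.95384891 * 0.26828933 - 100.3200 * 1.00000000 * 0.20939549 = 2.4883


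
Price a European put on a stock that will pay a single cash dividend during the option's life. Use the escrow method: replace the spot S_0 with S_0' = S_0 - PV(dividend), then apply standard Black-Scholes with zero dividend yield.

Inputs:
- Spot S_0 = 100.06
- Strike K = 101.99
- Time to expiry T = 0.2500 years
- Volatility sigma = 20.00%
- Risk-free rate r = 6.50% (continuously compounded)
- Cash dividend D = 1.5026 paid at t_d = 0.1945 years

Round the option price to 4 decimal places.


Answer: Price = 4.9137

Derivation:
PV(D) = D * exp(-r * t_d) = 1.5026 * 0.98743708 = 1.48372296
S_0' = S_0 - PV(D) = 100.0600 - 1.48372296 = 98.57627704
d1 = (ln(S_0'/K) + (r + sigma^2/2)*T) / (sigma*sqrt(T)) = -0.12794135
d2 = d1 - sigma*sqrt(T) = -0.22794135
exp(-rT) = 0.98388132
N(-d1) = 0.55090230; N(-d2) = 0.59015408
P = K * exp(-rT) * N(-d2) - S_0' * N(-d1) = 101.9900 * 0.98388132 * 0.59015408 - 98.57627704 * 0.55090230 = 4.9137


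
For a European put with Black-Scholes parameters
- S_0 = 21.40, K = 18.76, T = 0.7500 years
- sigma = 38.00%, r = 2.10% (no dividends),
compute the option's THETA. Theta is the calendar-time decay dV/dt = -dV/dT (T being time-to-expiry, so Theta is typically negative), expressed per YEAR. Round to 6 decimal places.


Answer: Theta = -1.402056

Derivation:
d1 = 0.6124895643; d2 = 0.2833999109
phi(d1) = 0.3307110431; exp(-qT) = 1.0000000000; exp(-rT) = 0.9843733826
Theta = -S*exp(-qT)*phi(d1)*sigma/(2*sqrt(T)) + r*K*exp(-rT)*N(-d2) - q*S*exp(-qT)*N(-d1)
N(-d1) = 0.2701069502; N(-d2) = 0.3884351484; sqrt(T) = 0.8660254038
Term 1 = -21.4000 * 1.0000000000 * 0.3307110431 * 0.3800 / (2 * 0.8660254038) = -1.5526924445
Term 2 = 0.0210 * 18.7600 * 0.9843733826 * 0.3884351484 = 0.1506366024
Term 3 = 0 (no dividend yield, q = 0)
Theta = -1.5526924445 + (0.1506366024) + (0.0000000000) = -1.402056


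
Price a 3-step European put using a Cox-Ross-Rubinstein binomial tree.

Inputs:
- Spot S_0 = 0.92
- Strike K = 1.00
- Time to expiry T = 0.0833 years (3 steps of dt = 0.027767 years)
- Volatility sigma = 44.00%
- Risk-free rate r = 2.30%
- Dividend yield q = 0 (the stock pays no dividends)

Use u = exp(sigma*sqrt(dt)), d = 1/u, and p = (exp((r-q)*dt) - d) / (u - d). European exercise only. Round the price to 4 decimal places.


dt = T/N = 0.027767
u = exp(sigma*sqrt(dt)) = 1.076073; d = 1/u = 0.929305
p = (exp((r-q)*dt) - d) / (u - d) = 0.486031
Discount per step: exp(-r*dt) = 0.999362
Stock lattice S(k, i) with i counting down-moves:
  k=0: S(0,0) = 0.9200
  k=1: S(1,0) = 0.9900; S(1,1) = 0.8550
  k=2: S(2,0) = 1.0653; S(2,1) = 0.9200; S(2,2) = 0.7945
  k=3: S(3,0) = 1.1463; S(3,1) = 0.9900; S(3,2) = 0.8550; S(3,3) = 0.7383
Terminal payoffs V(N, i) = max(K - S_T, 0):
  V(3,0) = 0.000000; V(3,1) = 0.010012; V(3,2) = 0.145040; V(3,3) = 0.261650
Backward induction: V(k, i) = exp(-r*dt) * [p * V(k+1, i) + (1-p) * V(k+1, i+1)].
  V(2,0) = exp(-r*dt) * [p*0.000000 + (1-p)*0.010012] = 0.005143
  V(2,1) = exp(-r*dt) * [p*0.010012 + (1-p)*0.145040] = 0.079362
  V(2,2) = exp(-r*dt) * [p*0.145040 + (1-p)*0.261650] = 0.204843
  V(1,0) = exp(-r*dt) * [p*0.005143 + (1-p)*0.079362] = 0.043261
  V(1,1) = exp(-r*dt) * [p*0.079362 + (1-p)*0.204843] = 0.143763
  V(0,0) = exp(-r*dt) * [p*0.043261 + (1-p)*0.143763] = 0.094856

Answer: Price = V(0,0) = 0.0949


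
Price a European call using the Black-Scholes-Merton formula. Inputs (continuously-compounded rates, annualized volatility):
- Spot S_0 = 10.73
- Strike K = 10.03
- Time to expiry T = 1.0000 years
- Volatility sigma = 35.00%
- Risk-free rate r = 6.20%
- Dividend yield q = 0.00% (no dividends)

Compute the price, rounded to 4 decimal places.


Answer: Price = 2.1452

Derivation:
d1 = (ln(S/K) + (r - q + 0.5*sigma^2) * T) / (sigma * sqrt(T)) = 0.54489416
d2 = d1 - sigma * sqrt(T) = 0.19489416
exp(-rT) = 0.93988289; exp(-qT) = 1.00000000
C = S_0 * exp(-qT) * N(d1) - K * exp(-rT) * N(d2)
N(d1) = 0.70708684; N(d2) = 0.57726210
C = 10.7300 * 1.00000000 * 0.70708684 - 10.0300 * 0.93988289 * 0.57726210 = 2.1452


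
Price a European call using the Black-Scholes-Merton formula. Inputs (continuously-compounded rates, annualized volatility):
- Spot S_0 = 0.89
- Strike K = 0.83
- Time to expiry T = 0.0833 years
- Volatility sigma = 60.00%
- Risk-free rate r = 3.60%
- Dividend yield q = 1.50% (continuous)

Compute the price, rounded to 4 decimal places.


d1 = (ln(S/K) + (r - q + 0.5*sigma^2) * T) / (sigma * sqrt(T)) = 0.49973346
d2 = d1 - sigma * sqrt(T) = 0.32656303
exp(-rT) = 0.99700569; exp(-qT) = 0.99875128
C = S_0 * exp(-qT) * N(d1) - K * exp(-rT) * N(d2)
N(d1) = 0.69136862; N(d2) = 0.62800079
C = 0.8900 * 0.99875128 * 0.69136862 - 0.8300 * 0.99700569 * 0.62800079 = 0.0949

Answer: Price = 0.0949


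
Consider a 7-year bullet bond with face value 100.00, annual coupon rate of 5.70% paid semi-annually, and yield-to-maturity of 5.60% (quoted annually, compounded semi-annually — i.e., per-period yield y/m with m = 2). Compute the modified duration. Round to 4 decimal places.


Coupon per period c = face * coupon_rate / m = 2.850000
Periods per year m = 2; per-period yield y/m = 0.028000
Number of cashflows N = 14
Cashflows (t years, CF_t, discount factor 1/(1+y/m)^(m*t), PV):
  t = 0.5000: CF_t = 2.850000, DF = 0.972763, PV = 2.772374
  t = 1.0000: CF_t = 2.850000, DF = 0.946267, PV = 2.696861
  t = 1.5000: CF_t = 2.850000, DF = 0.920493, PV = 2.623406
  t = 2.0000: CF_t = 2.850000, DF = 0.895422, PV = 2.551951
  t = 2.5000: CF_t = 2.850000, DF = 0.871033, PV = 2.482443
  t = 3.0000: CF_t = 2.850000, DF = 0.847308, PV = 2.414828
  t = 3.5000: CF_t = 2.850000, DF = 0.824230, PV = 2.349054
  t = 4.0000: CF_t = 2.850000, DF = 0.801780, PV = 2.285072
  t = 4.5000: CF_t = 2.850000, DF = 0.779941, PV = 2.222833
  t = 5.0000: CF_t = 2.850000, DF = 0.758698, PV = 2.162289
  t = 5.5000: CF_t = 2.850000, DF = 0.738033, PV = 2.103394
  t = 6.0000: CF_t = 2.850000, DF = 0.717931, PV = 2.046103
  t = 6.5000: CF_t = 2.850000, DF = 0.698376, PV = 1.990373
  t = 7.0000: CF_t = 102.850000, DF = 0.679354, PV = 69.871600
Price P = sum_t PV_t = 100.572581
First compute Macaulay numerator sum_t t * PV_t:
  t * PV_t at t = 0.5000: 1.386187
  t * PV_t at t = 1.0000: 2.696861
  t * PV_t at t = 1.5000: 3.935109
  t * PV_t at t = 2.0000: 5.103903
  t * PV_t at t = 2.5000: 6.206108
  t * PV_t at t = 3.0000: 7.244483
  t * PV_t at t = 3.5000: 8.221690
  t * PV_t at t = 4.0000: 9.140289
  t * PV_t at t = 4.5000: 10.002748
  t * PV_t at t = 5.0000: 10.811444
  t * PV_t at t = 5.5000: 11.568666
  t * PV_t at t = 6.0000: 12.276618
  t * PV_t at t = 6.5000: 12.937421
  t * PV_t at t = 7.0000: 489.101203
Macaulay duration D = 590.632731 / 100.572581 = 5.872701
Modified duration = D / (1 + y/m) = 5.872701 / (1 + 0.028000) = 5.712744

Answer: Modified duration = 5.7127


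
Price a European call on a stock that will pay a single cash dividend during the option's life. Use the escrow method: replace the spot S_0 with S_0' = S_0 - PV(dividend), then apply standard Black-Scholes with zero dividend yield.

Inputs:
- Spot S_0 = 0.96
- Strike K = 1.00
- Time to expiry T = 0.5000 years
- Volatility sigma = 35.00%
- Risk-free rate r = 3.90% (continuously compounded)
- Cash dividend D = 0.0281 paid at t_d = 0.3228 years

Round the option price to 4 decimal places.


PV(D) = D * exp(-r * t_d) = 0.0281 * 0.98748971 = 0.02774846
S_0' = S_0 - PV(D) = 0.9600 - 0.02774846 = 0.93225154
d1 = (ln(S_0'/K) + (r + sigma^2/2)*T) / (sigma*sqrt(T)) = -0.08092376
d2 = d1 - sigma*sqrt(T) = -0.32841113
exp(-rT) = 0.98068890
N(d1) = 0.46775129; N(d2) = 0.37130041
C = S_0' * N(d1) - K * exp(-rT) * N(d2) = 0.93225154 * 0.46775129 - 1.0000 * 0.98068890 * 0.37130041 = 0.0719

Answer: Price = 0.0719


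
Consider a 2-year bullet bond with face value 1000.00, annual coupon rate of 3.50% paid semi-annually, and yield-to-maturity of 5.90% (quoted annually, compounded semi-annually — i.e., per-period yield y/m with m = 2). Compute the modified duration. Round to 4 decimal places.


Coupon per period c = face * coupon_rate / m = 17.500000
Periods per year m = 2; per-period yield y/m = 0.029500
Number of cashflows N = 4
Cashflows (t years, CF_t, discount factor 1/(1+y/m)^(m*t), PV):
  t = 0.5000: CF_t = 17.500000, DF = 0.971345, PV = 16.998543
  t = 1.0000: CF_t = 17.500000, DF = 0.943512, PV = 16.511455
  t = 1.5000: CF_t = 17.500000, DF = 0.916476, PV = 16.038324
  t = 2.0000: CF_t = 1017.500000, DF = 0.890214, PV = 905.793113
Price P = sum_t PV_t = 955.341435
First compute Macaulay numerator sum_t t * PV_t:
  t * PV_t at t = 0.5000: 8.499271
  t * PV_t at t = 1.0000: 16.511455
  t * PV_t at t = 1.5000: 24.057487
  t * PV_t at t = 2.0000: 1811.586225
Macaulay duration D = 1860.654438 / 955.341435 = 1.947633
Modified duration = D / (1 + y/m) = 1.947633 / (1 + 0.029500) = 1.891824

Answer: Modified duration = 1.8918


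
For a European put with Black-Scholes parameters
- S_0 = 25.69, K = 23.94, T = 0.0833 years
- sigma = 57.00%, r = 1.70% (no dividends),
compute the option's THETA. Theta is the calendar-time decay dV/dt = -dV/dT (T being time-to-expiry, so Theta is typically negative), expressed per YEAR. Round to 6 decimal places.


Answer: Theta = -8.695072

Derivation:
d1 = 0.5197149171; d2 = 0.3552030027
phi(d1) = 0.3485441640; exp(-qT) = 1.0000000000; exp(-rT) = 0.9985849022
Theta = -S*exp(-qT)*phi(d1)*sigma/(2*sqrt(T)) + r*K*exp(-rT)*N(-d2) - q*S*exp(-qT)*N(-d1)
N(-d1) = 0.3016311442; N(-d2) = 0.3612187577; sqrt(T) = 0.2886173938
Term 1 = -25.6900 * 1.0000000000 * 0.3485441640 * 0.5700 / (2 * 0.2886173938) = -8.8418731274
Term 2 = 0.0170 * 23.9400 * 0.9985849022 * 0.3612187577 = 0.1468007782
Term 3 = 0 (no dividend yield, q = 0)
Theta = -8.8418731274 + (0.1468007782) + (0.0000000000) = -8.695072


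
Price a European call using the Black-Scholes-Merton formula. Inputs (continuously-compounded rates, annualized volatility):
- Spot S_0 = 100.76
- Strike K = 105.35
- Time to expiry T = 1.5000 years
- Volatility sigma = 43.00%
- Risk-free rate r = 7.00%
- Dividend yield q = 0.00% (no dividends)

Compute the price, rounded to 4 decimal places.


Answer: Price = 23.3996

Derivation:
d1 = (ln(S/K) + (r - q + 0.5*sigma^2) * T) / (sigma * sqrt(T)) = 0.37811066
d2 = d1 - sigma * sqrt(T) = -0.14852963
exp(-rT) = 0.90032452; exp(-qT) = 1.00000000
C = S_0 * exp(-qT) * N(d1) - K * exp(-rT) * N(d2)
N(d1) = 0.64732581; N(d2) = 0.44096240
C = 100.7600 * 1.00000000 * 0.64732581 - 105.3500 * 0.90032452 * 0.44096240 = 23.3996


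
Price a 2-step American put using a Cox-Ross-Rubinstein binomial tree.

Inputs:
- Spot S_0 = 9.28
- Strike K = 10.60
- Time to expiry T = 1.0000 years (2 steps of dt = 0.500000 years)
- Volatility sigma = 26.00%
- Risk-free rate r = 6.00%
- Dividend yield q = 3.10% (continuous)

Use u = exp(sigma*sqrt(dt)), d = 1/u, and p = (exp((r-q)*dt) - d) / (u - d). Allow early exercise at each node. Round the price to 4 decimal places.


dt = T/N = 0.500000
u = exp(sigma*sqrt(dt)) = 1.201833; d = 1/u = 0.832062
p = (exp((r-q)*dt) - d) / (u - d) = 0.493666
Discount per step: exp(-r*dt) = 0.970446
Stock lattice S(k, i) with i counting down-moves:
  k=0: S(0,0) = 9.2800
  k=1: S(1,0) = 11.1530; S(1,1) = 7.7215
  k=2: S(2,0) = 13.4041; S(2,1) = 9.2800; S(2,2) = 6.4248
Terminal payoffs V(N, i) = max(K - S_T, 0):
  V(2,0) = 0.000000; V(2,1) = 1.320000; V(2,2) = 4.175197
Backward induction: V(k, i) = exp(-r*dt) * [p * V(k+1, i) + (1-p) * V(k+1, i+1)]; then take max(V_cont, immediate exercise) for American.
  V(1,0) = exp(-r*dt) * [p*0.000000 + (1-p)*1.320000] = 0.648607; exercise = 0.000000; V(1,0) = max -> 0.648607
  V(1,1) = exp(-r*dt) * [p*1.320000 + (1-p)*4.175197] = 2.683944; exercise = 2.878460; V(1,1) = max -> 2.878460
  V(0,0) = exp(-r*dt) * [p*0.648607 + (1-p)*2.878460] = 1.725119; exercise = 1.320000; V(0,0) = max -> 1.725119

Answer: Price = V(0,0) = 1.7251


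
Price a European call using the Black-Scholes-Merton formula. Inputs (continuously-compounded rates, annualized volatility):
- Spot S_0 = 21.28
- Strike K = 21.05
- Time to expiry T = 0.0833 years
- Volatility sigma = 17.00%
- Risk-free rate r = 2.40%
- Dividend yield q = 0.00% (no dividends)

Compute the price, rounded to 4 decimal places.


Answer: Price = 0.5640

Derivation:
d1 = (ln(S/K) + (r - q + 0.5*sigma^2) * T) / (sigma * sqrt(T)) = 0.28676249
d2 = d1 - sigma * sqrt(T) = 0.23769754
exp(-rT) = 0.99800280; exp(-qT) = 1.00000000
C = S_0 * exp(-qT) * N(d1) - K * exp(-rT) * N(d2)
N(d1) = 0.61285291; N(d2) = 0.59394215
C = 21.2800 * 1.00000000 * 0.61285291 - 21.0500 * 0.99800280 * 0.59394215 = 0.5640


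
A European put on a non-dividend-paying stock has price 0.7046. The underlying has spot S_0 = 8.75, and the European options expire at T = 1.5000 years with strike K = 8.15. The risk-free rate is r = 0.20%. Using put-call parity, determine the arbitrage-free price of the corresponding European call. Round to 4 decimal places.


Answer: Call price = 1.3290

Derivation:
Put-call parity: C - P = S_0 * exp(-qT) - K * exp(-rT).
S_0 * exp(-qT) = 8.7500 * 1.00000000 = 8.75000000
K * exp(-rT) = 8.1500 * 0.99700450 = 8.12558664
C = P + S*exp(-qT) - K*exp(-rT)
C = 0.7046 + 8.75000000 - 8.12558664 = 1.3290


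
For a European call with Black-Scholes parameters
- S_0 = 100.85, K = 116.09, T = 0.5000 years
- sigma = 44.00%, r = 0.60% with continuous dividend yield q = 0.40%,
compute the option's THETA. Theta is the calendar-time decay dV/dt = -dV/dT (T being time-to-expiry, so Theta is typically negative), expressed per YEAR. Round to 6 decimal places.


Answer: Theta = -12.000394

Derivation:
d1 = -0.2935505203; d2 = -0.6046775040
phi(d1) = 0.3821185084; exp(-qT) = 0.9980019987; exp(-rT) = 0.9970044955
Theta = -S*exp(-qT)*phi(d1)*sigma/(2*sqrt(T)) - r*K*exp(-rT)*N(d2) + q*S*exp(-qT)*N(d1)
N(d1) = 0.3845506949; N(d2) = 0.2726966491; sqrt(T) = 0.7071067812
Term 1 = -100.8500 * 0.9980019987 * 0.3821185084 * 0.4400 / (2 * 0.7071067812) = -11.9658365458
Term 2 = -0.0060 * 116.0900 * 0.9970044955 * 0.2726966491 = -0.1893751455
Term 3 = 0.0040 * 100.8500 * 0.9980019987 * 0.3845506949 = 0.1548178049
Theta = -11.9658365458 + (-0.1893751455) + (0.1548178049) = -12.000394


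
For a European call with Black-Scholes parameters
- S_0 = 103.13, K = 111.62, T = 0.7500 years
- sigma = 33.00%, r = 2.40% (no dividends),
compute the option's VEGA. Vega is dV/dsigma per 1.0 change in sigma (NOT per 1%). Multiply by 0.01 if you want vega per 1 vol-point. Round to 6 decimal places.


d1 = -0.0709350632; d2 = -0.3567234465
phi(d1) = 0.3979398464; exp(-qT) = 1.0000000000; exp(-rT) = 0.9821610324
Vega = S * exp(-qT) * phi(d1) * sqrt(T) = 103.1300 * 1.0000000000 * 0.3979398464 * 0.8660254038 = 35.541281

Answer: Vega = 35.541281


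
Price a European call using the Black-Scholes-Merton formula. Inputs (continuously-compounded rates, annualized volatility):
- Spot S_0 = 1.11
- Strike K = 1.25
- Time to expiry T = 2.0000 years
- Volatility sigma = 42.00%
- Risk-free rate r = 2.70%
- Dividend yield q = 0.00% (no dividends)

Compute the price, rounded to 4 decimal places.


d1 = (ln(S/K) + (r - q + 0.5*sigma^2) * T) / (sigma * sqrt(T)) = 0.18791609
d2 = d1 - sigma * sqrt(T) = -0.40605360
exp(-rT) = 0.94743211; exp(-qT) = 1.00000000
C = S_0 * exp(-qT) * N(d1) - K * exp(-rT) * N(d2)
N(d1) = 0.57452879; N(d2) = 0.34235161
C = 1.1100 * 1.00000000 * 0.57452879 - 1.2500 * 0.94743211 * 0.34235161 = 0.2323

Answer: Price = 0.2323


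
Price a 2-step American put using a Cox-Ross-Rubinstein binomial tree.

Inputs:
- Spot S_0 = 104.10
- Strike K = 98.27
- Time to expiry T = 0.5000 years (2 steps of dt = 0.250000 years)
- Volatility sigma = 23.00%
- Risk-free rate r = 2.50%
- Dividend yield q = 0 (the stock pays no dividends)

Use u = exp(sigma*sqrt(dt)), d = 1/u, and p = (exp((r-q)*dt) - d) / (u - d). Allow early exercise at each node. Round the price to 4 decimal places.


dt = T/N = 0.250000
u = exp(sigma*sqrt(dt)) = 1.121873; d = 1/u = 0.891366
p = (exp((r-q)*dt) - d) / (u - d) = 0.498481
Discount per step: exp(-r*dt) = 0.993769
Stock lattice S(k, i) with i counting down-moves:
  k=0: S(0,0) = 104.1000
  k=1: S(1,0) = 116.7870; S(1,1) = 92.7912
  k=2: S(2,0) = 131.0203; S(2,1) = 104.1000; S(2,2) = 82.7109
Terminal payoffs V(N, i) = max(K - S_T, 0):
  V(2,0) = 0.000000; V(2,1) = 0.000000; V(2,2) = 15.559052
Backward induction: V(k, i) = exp(-r*dt) * [p * V(k+1, i) + (1-p) * V(k+1, i+1)]; then take max(V_cont, immediate exercise) for American.
  V(1,0) = exp(-r*dt) * [p*0.000000 + (1-p)*0.000000] = 0.000000; exercise = 0.000000; V(1,0) = max -> 0.000000
  V(1,1) = exp(-r*dt) * [p*0.000000 + (1-p)*15.559052] = 7.754548; exercise = 5.478784; V(1,1) = max -> 7.754548
  V(0,0) = exp(-r*dt) * [p*0.000000 + (1-p)*7.754548] = 3.864825; exercise = 0.000000; V(0,0) = max -> 3.864825

Answer: Price = V(0,0) = 3.8648


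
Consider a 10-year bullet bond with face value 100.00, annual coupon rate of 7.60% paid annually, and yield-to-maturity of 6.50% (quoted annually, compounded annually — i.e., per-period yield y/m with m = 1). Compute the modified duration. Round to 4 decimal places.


Coupon per period c = face * coupon_rate / m = 7.600000
Periods per year m = 1; per-period yield y/m = 0.065000
Number of cashflows N = 10
Cashflows (t years, CF_t, discount factor 1/(1+y/m)^(m*t), PV):
  t = 1.0000: CF_t = 7.600000, DF = 0.938967, PV = 7.136150
  t = 2.0000: CF_t = 7.600000, DF = 0.881659, PV = 6.700611
  t = 3.0000: CF_t = 7.600000, DF = 0.827849, PV = 6.291653
  t = 4.0000: CF_t = 7.600000, DF = 0.777323, PV = 5.907655
  t = 5.0000: CF_t = 7.600000, DF = 0.729881, PV = 5.547094
  t = 6.0000: CF_t = 7.600000, DF = 0.685334, PV = 5.208539
  t = 7.0000: CF_t = 7.600000, DF = 0.643506, PV = 4.890647
  t = 8.0000: CF_t = 7.600000, DF = 0.604231, PV = 4.592157
  t = 9.0000: CF_t = 7.600000, DF = 0.567353, PV = 4.311885
  t = 10.0000: CF_t = 107.600000, DF = 0.532726, PV = 57.321321
Price P = sum_t PV_t = 107.907713
First compute Macaulay numerator sum_t t * PV_t:
  t * PV_t at t = 1.0000: 7.136150
  t * PV_t at t = 2.0000: 13.401221
  t * PV_t at t = 3.0000: 18.874959
  t * PV_t at t = 4.0000: 23.630622
  t * PV_t at t = 5.0000: 27.735472
  t * PV_t at t = 6.0000: 31.251236
  t * PV_t at t = 7.0000: 34.234531
  t * PV_t at t = 8.0000: 36.737256
  t * PV_t at t = 9.0000: 38.806961
  t * PV_t at t = 10.0000: 573.213214
Macaulay duration D = 805.021622 / 107.907713 = 7.460279
Modified duration = D / (1 + y/m) = 7.460279 / (1 + 0.065000) = 7.004957

Answer: Modified duration = 7.0050


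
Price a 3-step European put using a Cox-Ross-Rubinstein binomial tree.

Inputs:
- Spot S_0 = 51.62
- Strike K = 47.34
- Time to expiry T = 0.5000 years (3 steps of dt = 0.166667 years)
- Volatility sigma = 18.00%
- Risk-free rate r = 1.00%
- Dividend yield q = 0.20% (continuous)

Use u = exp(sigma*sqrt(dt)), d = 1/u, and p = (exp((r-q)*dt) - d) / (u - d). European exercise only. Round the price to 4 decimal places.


Answer: Price = V(0,0) = 0.7798

Derivation:
dt = T/N = 0.166667
u = exp(sigma*sqrt(dt)) = 1.076252; d = 1/u = 0.929150
p = (exp((r-q)*dt) - d) / (u - d) = 0.490707
Discount per step: exp(-r*dt) = 0.998335
Stock lattice S(k, i) with i counting down-moves:
  k=0: S(0,0) = 51.6200
  k=1: S(1,0) = 55.5561; S(1,1) = 47.9627
  k=2: S(2,0) = 59.7924; S(2,1) = 51.6200; S(2,2) = 44.5646
  k=3: S(3,0) = 64.3517; S(3,1) = 55.5561; S(3,2) = 47.9627; S(3,3) = 41.4072
Terminal payoffs V(N, i) = max(K - S_T, 0):
  V(3,0) = 0.000000; V(3,1) = 0.000000; V(3,2) = 0.000000; V(3,3) = 5.932786
Backward induction: V(k, i) = exp(-r*dt) * [p * V(k+1, i) + (1-p) * V(k+1, i+1)].
  V(2,0) = exp(-r*dt) * [p*0.000000 + (1-p)*0.000000] = 0.000000
  V(2,1) = exp(-r*dt) * [p*0.000000 + (1-p)*0.000000] = 0.000000
  V(2,2) = exp(-r*dt) * [p*0.000000 + (1-p)*5.932786] = 3.016494
  V(1,0) = exp(-r*dt) * [p*0.000000 + (1-p)*0.000000] = 0.000000
  V(1,1) = exp(-r*dt) * [p*0.000000 + (1-p)*3.016494] = 1.533720
  V(0,0) = exp(-r*dt) * [p*0.000000 + (1-p)*1.533720] = 0.779812


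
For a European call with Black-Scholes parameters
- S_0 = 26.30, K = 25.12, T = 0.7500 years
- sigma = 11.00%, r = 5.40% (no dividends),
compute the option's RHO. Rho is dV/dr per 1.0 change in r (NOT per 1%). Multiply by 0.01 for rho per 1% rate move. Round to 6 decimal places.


d1 = 0.9546444458; d2 = 0.8593816514
phi(d1) = 0.2529378324; exp(-qT) = 1.0000000000; exp(-rT) = 0.9603091645
N(d2) = 0.8049350053
Rho = K*T*exp(-rT)*N(d2) = 25.1200 * 0.7500 * 0.9603091645 * 0.8049350053 = 14.563065

Answer: Rho = 14.563065


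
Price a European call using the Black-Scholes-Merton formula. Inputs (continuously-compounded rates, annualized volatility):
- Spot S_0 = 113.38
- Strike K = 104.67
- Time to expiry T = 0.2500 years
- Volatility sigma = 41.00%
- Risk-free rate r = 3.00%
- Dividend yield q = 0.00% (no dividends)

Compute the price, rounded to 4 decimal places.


d1 = (ln(S/K) + (r - q + 0.5*sigma^2) * T) / (sigma * sqrt(T)) = 0.52899983
d2 = d1 - sigma * sqrt(T) = 0.32399983
exp(-rT) = 0.99252805; exp(-qT) = 1.00000000
C = S_0 * exp(-qT) * N(d1) - K * exp(-rT) * N(d2)
N(d1) = 0.70159722; N(d2) = 0.62703092
C = 113.3800 * 1.00000000 * 0.70159722 - 104.6700 * 0.99252805 * 0.62703092 = 14.4062

Answer: Price = 14.4062


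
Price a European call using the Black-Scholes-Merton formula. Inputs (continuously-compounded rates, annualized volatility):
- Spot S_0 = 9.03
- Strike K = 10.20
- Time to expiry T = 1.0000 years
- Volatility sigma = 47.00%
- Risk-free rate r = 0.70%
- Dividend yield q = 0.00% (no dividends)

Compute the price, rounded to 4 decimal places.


d1 = (ln(S/K) + (r - q + 0.5*sigma^2) * T) / (sigma * sqrt(T)) = -0.00933054
d2 = d1 - sigma * sqrt(T) = -0.47933054
exp(-rT) = 0.99302444; exp(-qT) = 1.00000000
C = S_0 * exp(-qT) * N(d1) - K * exp(-rT) * N(d2)
N(d1) = 0.49627771; N(d2) = 0.31585175
C = 9.0300 * 1.00000000 * 0.49627771 - 10.2000 * 0.99302444 * 0.31585175 = 1.2822

Answer: Price = 1.2822


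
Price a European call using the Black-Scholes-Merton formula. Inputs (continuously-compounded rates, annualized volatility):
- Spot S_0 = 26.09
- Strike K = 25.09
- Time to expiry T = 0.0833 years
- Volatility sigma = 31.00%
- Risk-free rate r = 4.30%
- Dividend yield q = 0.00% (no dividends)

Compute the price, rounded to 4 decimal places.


Answer: Price = 1.5580

Derivation:
d1 = (ln(S/K) + (r - q + 0.5*sigma^2) * T) / (sigma * sqrt(T)) = 0.52158799
d2 = d1 - sigma * sqrt(T) = 0.43211660
exp(-rT) = 0.99642451; exp(-qT) = 1.00000000
C = S_0 * exp(-qT) * N(d1) - K * exp(-rT) * N(d2)
N(d1) = 0.69902139; N(d2) = 0.66717166
C = 26.0900 * 1.00000000 * 0.69902139 - 25.0900 * 0.99642451 * 0.66717166 = 1.5580


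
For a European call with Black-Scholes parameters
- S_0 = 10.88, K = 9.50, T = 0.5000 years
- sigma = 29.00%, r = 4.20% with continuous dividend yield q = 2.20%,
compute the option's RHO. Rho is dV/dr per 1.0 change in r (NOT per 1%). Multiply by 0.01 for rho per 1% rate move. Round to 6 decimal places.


d1 = 0.8127311874; d2 = 0.6076702208
phi(d1) = 0.2867327950; exp(-qT) = 0.9890602788; exp(-rT) = 0.9792189646
N(d2) = 0.7282968913
Rho = K*T*exp(-rT)*N(d2) = 9.5000 * 0.5000 * 0.9792189646 * 0.7282968913 = 3.387520

Answer: Rho = 3.387520


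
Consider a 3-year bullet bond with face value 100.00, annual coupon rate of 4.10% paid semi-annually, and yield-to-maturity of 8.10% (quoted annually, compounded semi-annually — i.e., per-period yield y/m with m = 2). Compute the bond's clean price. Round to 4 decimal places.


Coupon per period c = face * coupon_rate / m = 2.050000
Periods per year m = 2; per-period yield y/m = 0.040500
Number of cashflows N = 6
Cashflows (t years, CF_t, discount factor 1/(1+y/m)^(m*t), PV):
  t = 0.5000: CF_t = 2.050000, DF = 0.961076, PV = 1.970207
  t = 1.0000: CF_t = 2.050000, DF = 0.923668, PV = 1.893519
  t = 1.5000: CF_t = 2.050000, DF = 0.887715, PV = 1.819817
  t = 2.0000: CF_t = 2.050000, DF = 0.853162, PV = 1.748983
  t = 2.5000: CF_t = 2.050000, DF = 0.819954, PV = 1.680906
  t = 3.0000: CF_t = 102.050000, DF = 0.788039, PV = 80.419339
Price P = sum_t PV_t = 89.532771

Answer: Price = 89.5328


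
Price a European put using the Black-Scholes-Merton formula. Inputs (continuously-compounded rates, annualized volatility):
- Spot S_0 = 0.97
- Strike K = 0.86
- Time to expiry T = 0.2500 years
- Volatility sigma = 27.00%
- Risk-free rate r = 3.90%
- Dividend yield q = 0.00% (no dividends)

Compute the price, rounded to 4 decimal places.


Answer: Price = 0.0109

Derivation:
d1 = (ln(S/K) + (r - q + 0.5*sigma^2) * T) / (sigma * sqrt(T)) = 1.03130505
d2 = d1 - sigma * sqrt(T) = 0.89630505
exp(-rT) = 0.99029738; exp(-qT) = 1.00000000
P = K * exp(-rT) * N(-d2) - S_0 * exp(-qT) * N(-d1)
N(-d1) = 0.15119889; N(-d2) = 0.18504493
P = 0.8600 * 0.99029738 * 0.18504493 - 0.9700 * 1.00000000 * 0.15119889 = 0.0109


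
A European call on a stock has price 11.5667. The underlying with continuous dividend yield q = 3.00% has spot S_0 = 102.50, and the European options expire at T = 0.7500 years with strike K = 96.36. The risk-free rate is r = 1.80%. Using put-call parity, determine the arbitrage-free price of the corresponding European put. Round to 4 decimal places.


Answer: Put price = 6.4151

Derivation:
Put-call parity: C - P = S_0 * exp(-qT) - K * exp(-rT).
S_0 * exp(-qT) = 102.5000 * 0.97775124 = 100.21950181
K * exp(-rT) = 96.3600 * 0.98659072 = 95.06788142
P = C - S*exp(-qT) + K*exp(-rT)
P = 11.5667 - 100.21950181 + 95.06788142 = 6.4151


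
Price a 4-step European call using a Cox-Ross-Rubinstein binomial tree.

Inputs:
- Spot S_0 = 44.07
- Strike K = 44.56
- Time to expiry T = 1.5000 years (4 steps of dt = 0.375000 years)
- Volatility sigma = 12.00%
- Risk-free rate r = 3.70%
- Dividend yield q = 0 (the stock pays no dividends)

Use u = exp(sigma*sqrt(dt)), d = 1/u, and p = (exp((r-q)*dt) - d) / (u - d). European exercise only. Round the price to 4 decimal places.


dt = T/N = 0.375000
u = exp(sigma*sqrt(dt)) = 1.076252; d = 1/u = 0.929150
p = (exp((r-q)*dt) - d) / (u - d) = 0.576617
Discount per step: exp(-r*dt) = 0.986221
Stock lattice S(k, i) with i counting down-moves:
  k=0: S(0,0) = 44.0700
  k=1: S(1,0) = 47.4304; S(1,1) = 40.9477
  k=2: S(2,0) = 51.0471; S(2,1) = 44.0700; S(2,2) = 38.0465
  k=3: S(3,0) = 54.9395; S(3,1) = 47.4304; S(3,2) = 40.9477; S(3,3) = 35.3509
  k=4: S(4,0) = 59.1288; S(4,1) = 51.0471; S(4,2) = 44.0700; S(4,3) = 38.0465; S(4,4) = 32.8463
Terminal payoffs V(N, i) = max(S_T - K, 0):
  V(4,0) = 14.568796; V(4,1) = 6.487096; V(4,2) = 0.000000; V(4,3) = 0.000000; V(4,4) = 0.000000
Backward induction: V(k, i) = exp(-r*dt) * [p * V(k+1, i) + (1-p) * V(k+1, i+1)].
  V(3,0) = exp(-r*dt) * [p*14.568796 + (1-p)*6.487096] = 10.993543
  V(3,1) = exp(-r*dt) * [p*6.487096 + (1-p)*0.000000] = 3.689028
  V(3,2) = exp(-r*dt) * [p*0.000000 + (1-p)*0.000000] = 0.000000
  V(3,3) = exp(-r*dt) * [p*0.000000 + (1-p)*0.000000] = 0.000000
  V(2,0) = exp(-r*dt) * [p*10.993543 + (1-p)*3.689028] = 7.792067
  V(2,1) = exp(-r*dt) * [p*3.689028 + (1-p)*0.000000] = 2.097846
  V(2,2) = exp(-r*dt) * [p*0.000000 + (1-p)*0.000000] = 0.000000
  V(1,0) = exp(-r*dt) * [p*7.792067 + (1-p)*2.097846] = 5.307082
  V(1,1) = exp(-r*dt) * [p*2.097846 + (1-p)*0.000000] = 1.192985
  V(0,0) = exp(-r*dt) * [p*5.307082 + (1-p)*1.192985] = 3.516117

Answer: Price = V(0,0) = 3.5161


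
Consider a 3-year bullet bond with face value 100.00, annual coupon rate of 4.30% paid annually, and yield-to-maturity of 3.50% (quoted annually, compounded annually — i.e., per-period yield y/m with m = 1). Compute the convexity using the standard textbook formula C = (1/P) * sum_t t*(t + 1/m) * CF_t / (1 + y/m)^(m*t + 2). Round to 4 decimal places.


Answer: Convexity = 10.6029

Derivation:
Coupon per period c = face * coupon_rate / m = 4.300000
Periods per year m = 1; per-period yield y/m = 0.035000
Number of cashflows N = 3
Cashflows (t years, CF_t, discount factor 1/(1+y/m)^(m*t), PV):
  t = 1.0000: CF_t = 4.300000, DF = 0.966184, PV = 4.154589
  t = 2.0000: CF_t = 4.300000, DF = 0.933511, PV = 4.014096
  t = 3.0000: CF_t = 104.300000, DF = 0.901943, PV = 94.072624
Price P = sum_t PV_t = 102.241310
Convexity numerator sum_t t*(t + 1/m) * CF_t / (1+y/m)^(m*t + 2):
  t = 1.0000: term = 7.756707
  t = 2.0000: term = 22.483209
  t = 3.0000: term = 1053.813616
Convexity = (1/P) * sum = 1084.053532 / 102.241310 = 10.602892


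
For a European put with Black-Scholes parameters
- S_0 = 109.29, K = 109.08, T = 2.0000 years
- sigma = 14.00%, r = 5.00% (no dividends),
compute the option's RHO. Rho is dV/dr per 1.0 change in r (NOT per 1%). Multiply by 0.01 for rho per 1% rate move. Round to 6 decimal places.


Answer: Rho = -66.874899

Derivation:
d1 = 0.6137855643; d2 = 0.4157956655
phi(d1) = 0.3304483558; exp(-qT) = 1.0000000000; exp(-rT) = 0.9048374180
N(-d2) = 0.3387797654
Rho = -K*T*exp(-rT)*N(-d2) = -109.0800 * 2.0000 * 0.9048374180 * 0.3387797654 = -66.874899


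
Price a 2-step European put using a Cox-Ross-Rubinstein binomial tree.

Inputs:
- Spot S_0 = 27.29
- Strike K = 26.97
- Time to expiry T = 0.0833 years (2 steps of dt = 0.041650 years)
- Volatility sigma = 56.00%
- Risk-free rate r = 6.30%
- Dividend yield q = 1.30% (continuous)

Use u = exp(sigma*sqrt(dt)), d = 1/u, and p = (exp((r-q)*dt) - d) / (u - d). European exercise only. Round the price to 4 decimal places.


Answer: Price = V(0,0) = 1.4108

Derivation:
dt = T/N = 0.041650
u = exp(sigma*sqrt(dt)) = 1.121073; d = 1/u = 0.892002
p = (exp((r-q)*dt) - d) / (u - d) = 0.480560
Discount per step: exp(-r*dt) = 0.997379
Stock lattice S(k, i) with i counting down-moves:
  k=0: S(0,0) = 27.2900
  k=1: S(1,0) = 30.5941; S(1,1) = 24.3427
  k=2: S(2,0) = 34.2982; S(2,1) = 27.2900; S(2,2) = 21.7138
Terminal payoffs V(N, i) = max(K - S_T, 0):
  V(2,0) = 0.000000; V(2,1) = 0.000000; V(2,2) = 5.256221
Backward induction: V(k, i) = exp(-r*dt) * [p * V(k+1, i) + (1-p) * V(k+1, i+1)].
  V(1,0) = exp(-r*dt) * [p*0.000000 + (1-p)*0.000000] = 0.000000
  V(1,1) = exp(-r*dt) * [p*0.000000 + (1-p)*5.256221] = 2.723137
  V(0,0) = exp(-r*dt) * [p*0.000000 + (1-p)*2.723137] = 1.410800


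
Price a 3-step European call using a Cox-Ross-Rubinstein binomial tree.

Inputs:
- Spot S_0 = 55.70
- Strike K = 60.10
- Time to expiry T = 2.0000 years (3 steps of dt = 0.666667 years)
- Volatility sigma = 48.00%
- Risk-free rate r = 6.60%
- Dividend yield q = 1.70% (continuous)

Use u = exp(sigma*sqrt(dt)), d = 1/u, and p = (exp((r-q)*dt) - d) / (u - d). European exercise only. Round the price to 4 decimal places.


Answer: Price = V(0,0) = 15.7130

Derivation:
dt = T/N = 0.666667
u = exp(sigma*sqrt(dt)) = 1.479817; d = 1/u = 0.675759
p = (exp((r-q)*dt) - d) / (u - d) = 0.444554
Discount per step: exp(-r*dt) = 0.956954
Stock lattice S(k, i) with i counting down-moves:
  k=0: S(0,0) = 55.7000
  k=1: S(1,0) = 82.4258; S(1,1) = 37.6398
  k=2: S(2,0) = 121.9751; S(2,1) = 55.7000; S(2,2) = 25.4354
  k=3: S(3,0) = 180.5008; S(3,1) = 82.4258; S(3,2) = 37.6398; S(3,3) = 17.1882
Terminal payoffs V(N, i) = max(S_T - K, 0):
  V(3,0) = 120.400802; V(3,1) = 22.325801; V(3,2) = 0.000000; V(3,3) = 0.000000
Backward induction: V(k, i) = exp(-r*dt) * [p * V(k+1, i) + (1-p) * V(k+1, i+1)].
  V(2,0) = exp(-r*dt) * [p*120.400802 + (1-p)*22.325801] = 63.087579
  V(2,1) = exp(-r*dt) * [p*22.325801 + (1-p)*0.000000] = 9.497785
  V(2,2) = exp(-r*dt) * [p*0.000000 + (1-p)*0.000000] = 0.000000
  V(1,0) = exp(-r*dt) * [p*63.087579 + (1-p)*9.497785] = 31.886976
  V(1,1) = exp(-r*dt) * [p*9.497785 + (1-p)*0.000000] = 4.040523
  V(0,0) = exp(-r*dt) * [p*31.886976 + (1-p)*4.040523] = 15.712961
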